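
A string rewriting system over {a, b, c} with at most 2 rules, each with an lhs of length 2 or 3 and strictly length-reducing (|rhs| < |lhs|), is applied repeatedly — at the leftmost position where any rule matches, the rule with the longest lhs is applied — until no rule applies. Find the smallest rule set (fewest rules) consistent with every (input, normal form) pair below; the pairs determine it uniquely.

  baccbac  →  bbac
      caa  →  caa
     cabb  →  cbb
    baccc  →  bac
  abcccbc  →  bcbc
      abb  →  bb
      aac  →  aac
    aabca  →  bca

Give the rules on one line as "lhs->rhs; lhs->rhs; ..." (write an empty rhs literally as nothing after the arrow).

  | baccbac => babac => bbac
  | caa
  | cabb => cbb
  | baccc => bac

ab->b; cc->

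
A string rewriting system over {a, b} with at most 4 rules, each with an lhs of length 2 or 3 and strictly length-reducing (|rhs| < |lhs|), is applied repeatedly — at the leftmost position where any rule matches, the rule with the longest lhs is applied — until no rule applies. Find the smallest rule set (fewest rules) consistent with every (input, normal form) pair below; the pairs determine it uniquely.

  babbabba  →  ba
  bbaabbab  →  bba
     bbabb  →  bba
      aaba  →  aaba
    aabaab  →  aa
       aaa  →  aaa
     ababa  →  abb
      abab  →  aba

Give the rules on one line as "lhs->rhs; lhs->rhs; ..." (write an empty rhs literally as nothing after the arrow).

  | babbabba => bababba => baabba => bbbba => ba
  | bbaabbab => bbbbbab => bbab => bba
  | bbabb => bbab => bba
  | aaba

baa->bb; bab->ba; bbb->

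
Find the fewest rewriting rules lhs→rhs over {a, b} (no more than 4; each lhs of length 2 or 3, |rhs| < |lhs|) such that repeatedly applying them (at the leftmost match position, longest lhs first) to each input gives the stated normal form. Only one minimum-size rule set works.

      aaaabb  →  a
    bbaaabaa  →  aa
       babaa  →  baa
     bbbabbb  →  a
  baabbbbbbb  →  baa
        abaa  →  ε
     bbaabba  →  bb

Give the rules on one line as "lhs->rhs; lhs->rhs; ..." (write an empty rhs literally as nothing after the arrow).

aaa->; ab->a; bab->b; bbb->

  | aaaabb => abb => ab => a
  | bbaaabaa => bbbaa => aa
  | babaa => baa
  | bbbabbb => abbb => abb => ab => a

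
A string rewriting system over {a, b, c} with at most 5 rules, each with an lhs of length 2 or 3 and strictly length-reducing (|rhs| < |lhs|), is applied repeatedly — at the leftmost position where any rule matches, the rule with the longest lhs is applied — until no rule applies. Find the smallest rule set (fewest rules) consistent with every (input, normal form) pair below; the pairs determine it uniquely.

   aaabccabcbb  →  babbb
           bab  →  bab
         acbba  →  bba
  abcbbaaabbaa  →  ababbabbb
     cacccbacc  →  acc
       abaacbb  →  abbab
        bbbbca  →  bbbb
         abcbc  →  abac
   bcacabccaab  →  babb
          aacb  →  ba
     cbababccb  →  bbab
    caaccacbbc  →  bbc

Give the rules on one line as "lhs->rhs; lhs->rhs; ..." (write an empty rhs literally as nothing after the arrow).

aa->b; ca->; cac->; cb->a

  | aaabccabcbb => babccabcbb => babcbcbb => babacbb => babaab => babbb
  | bab
  | acbba => aaba => bba
  | abcbbaaabbaa => ababaaabbaa => ababbabbaa => ababbabbb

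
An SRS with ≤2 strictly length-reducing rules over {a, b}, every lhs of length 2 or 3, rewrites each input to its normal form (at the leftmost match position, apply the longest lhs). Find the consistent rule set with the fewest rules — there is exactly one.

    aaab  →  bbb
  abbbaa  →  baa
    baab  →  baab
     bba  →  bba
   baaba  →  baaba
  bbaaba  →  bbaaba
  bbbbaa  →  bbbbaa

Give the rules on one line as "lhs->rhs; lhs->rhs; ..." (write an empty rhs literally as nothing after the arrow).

aaa->bb; abb->

  | aaab => bbb
  | abbbaa => baa
  | baab
  | bba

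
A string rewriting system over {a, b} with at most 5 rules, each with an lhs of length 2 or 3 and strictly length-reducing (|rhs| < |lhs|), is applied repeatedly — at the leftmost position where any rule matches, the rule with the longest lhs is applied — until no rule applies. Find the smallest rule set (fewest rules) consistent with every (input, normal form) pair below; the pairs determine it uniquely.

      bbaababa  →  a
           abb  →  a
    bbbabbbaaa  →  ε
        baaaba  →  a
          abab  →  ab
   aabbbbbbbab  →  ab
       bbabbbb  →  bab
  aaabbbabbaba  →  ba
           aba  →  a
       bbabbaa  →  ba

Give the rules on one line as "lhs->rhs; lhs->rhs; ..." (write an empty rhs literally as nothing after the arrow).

aa->b; aba->a; bb->; bbb->aa

  | bbaababa => aababa => bbaba => aba => a
  | abb => a
  | bbbabbbaaa => aaabbbaaa => babbbaaa => baaaaaa => bbaaaa => aaaa => baa => bb => ε
  | baaaba => bbaba => aba => a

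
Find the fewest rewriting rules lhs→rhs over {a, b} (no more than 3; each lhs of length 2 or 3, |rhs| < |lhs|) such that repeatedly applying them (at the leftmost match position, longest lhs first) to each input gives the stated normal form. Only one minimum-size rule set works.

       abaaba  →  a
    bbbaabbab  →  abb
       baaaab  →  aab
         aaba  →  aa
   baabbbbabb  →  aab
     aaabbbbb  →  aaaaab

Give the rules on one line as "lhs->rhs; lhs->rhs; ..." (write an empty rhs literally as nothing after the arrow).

  | abaaba => aba => a
  | bbbaabbab => abaabbab => abbab => abb
  | baaaab => aab
  | aaba => aa

ba->; baa->; bbb->ab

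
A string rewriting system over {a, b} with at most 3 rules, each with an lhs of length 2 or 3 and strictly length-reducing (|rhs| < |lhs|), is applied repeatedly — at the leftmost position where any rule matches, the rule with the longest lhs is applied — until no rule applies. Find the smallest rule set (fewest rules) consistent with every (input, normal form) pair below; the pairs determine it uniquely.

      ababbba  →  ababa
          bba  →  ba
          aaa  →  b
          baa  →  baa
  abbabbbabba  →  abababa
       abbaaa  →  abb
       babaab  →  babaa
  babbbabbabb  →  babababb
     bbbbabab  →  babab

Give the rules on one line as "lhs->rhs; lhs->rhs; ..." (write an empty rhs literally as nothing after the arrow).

aaa->b; aab->aa; bba->ba

  | ababbba => ababba => ababa
  | bba => ba
  | aaa => b
  | baa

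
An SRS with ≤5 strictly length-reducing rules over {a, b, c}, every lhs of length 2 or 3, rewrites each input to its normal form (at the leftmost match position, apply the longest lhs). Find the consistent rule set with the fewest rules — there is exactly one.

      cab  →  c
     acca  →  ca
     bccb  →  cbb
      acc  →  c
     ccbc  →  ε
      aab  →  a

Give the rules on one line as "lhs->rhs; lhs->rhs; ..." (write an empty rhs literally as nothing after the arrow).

  | cab => c
  | acca => ca
  | bccb => cbb
  | acc => c

ab->; ac->; bcc->cb; ccb->a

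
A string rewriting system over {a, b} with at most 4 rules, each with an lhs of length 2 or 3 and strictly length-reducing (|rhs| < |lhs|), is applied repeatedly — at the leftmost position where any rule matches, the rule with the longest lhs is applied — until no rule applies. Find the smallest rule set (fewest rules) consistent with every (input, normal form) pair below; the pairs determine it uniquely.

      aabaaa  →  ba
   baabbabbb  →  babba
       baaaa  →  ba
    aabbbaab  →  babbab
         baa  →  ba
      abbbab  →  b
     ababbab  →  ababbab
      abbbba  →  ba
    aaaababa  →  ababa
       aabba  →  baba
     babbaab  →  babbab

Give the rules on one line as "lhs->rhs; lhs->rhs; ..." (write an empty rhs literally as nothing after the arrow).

  | aabaaa => baaaa => baaa => baa => ba
  | baabbabbb => babbabbb => babbaa => babba
  | baaaa => baaa => baa => ba
  | aabbbaab => babbaab => babbab

aaa->; aab->ba; baa->ba; bbb->a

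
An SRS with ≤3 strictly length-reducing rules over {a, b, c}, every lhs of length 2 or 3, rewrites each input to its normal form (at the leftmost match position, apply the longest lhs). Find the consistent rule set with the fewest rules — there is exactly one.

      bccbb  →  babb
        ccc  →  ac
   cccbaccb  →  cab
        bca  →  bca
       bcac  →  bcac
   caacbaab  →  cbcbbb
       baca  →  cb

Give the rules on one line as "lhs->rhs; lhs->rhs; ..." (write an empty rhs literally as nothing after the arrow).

aa->b; bac->ca; cc->a

  | bccbb => babb
  | ccc => ac
  | cccbaccb => acbaccb => accacb => aaacb => bacb => cab
  | bca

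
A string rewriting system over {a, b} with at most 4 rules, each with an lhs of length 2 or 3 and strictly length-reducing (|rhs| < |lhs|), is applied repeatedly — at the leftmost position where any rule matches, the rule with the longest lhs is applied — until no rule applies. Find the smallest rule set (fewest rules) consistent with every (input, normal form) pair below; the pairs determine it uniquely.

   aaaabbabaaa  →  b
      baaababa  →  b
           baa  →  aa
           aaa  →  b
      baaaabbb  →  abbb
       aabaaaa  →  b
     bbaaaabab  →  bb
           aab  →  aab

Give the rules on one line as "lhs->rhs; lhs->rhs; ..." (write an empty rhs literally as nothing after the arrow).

  | aaaabbabaaa => babbabaaa => abbabaaa => abbaaa => abaa => aaa => b
  | baaababa => aaababa => bbaba => bba => b
  | baa => aa
  | aaa => b

aaa->b; ba->a; bba->b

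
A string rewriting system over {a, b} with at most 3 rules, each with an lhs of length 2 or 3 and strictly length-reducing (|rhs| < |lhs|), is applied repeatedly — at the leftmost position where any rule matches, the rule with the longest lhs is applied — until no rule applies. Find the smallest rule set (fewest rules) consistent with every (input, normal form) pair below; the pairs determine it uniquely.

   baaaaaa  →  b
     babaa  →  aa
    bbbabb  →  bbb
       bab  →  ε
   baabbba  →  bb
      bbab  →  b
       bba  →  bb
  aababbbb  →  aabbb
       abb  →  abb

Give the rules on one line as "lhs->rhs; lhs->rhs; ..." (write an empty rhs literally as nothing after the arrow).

ba->b; bab->

  | baaaaaa => baaaaa => baaaa => baaa => baa => ba => b
  | babaa => aa
  | bbbabb => bbb
  | bab => ε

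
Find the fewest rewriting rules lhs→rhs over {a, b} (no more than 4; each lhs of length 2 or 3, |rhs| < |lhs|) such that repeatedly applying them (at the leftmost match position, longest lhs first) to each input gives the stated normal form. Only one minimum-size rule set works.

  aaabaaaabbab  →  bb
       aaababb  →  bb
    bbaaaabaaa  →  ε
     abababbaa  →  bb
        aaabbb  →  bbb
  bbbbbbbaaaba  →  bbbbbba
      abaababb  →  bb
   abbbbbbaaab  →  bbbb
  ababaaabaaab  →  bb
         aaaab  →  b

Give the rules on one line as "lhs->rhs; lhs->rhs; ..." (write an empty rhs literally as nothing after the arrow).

aa->b; ab->; aba->aa; baa->ab

  | aaabaaaabbab => babaaaabbab => baaaaabbab => abaaabbab => aaaabbab => baabbab => abbbab => bbab => bb
  | aaababb => bababb => baabb => abbb => bb
  | bbaaaabaaa => babaabaaa => baaabaaa => ababaaa => aabaaa => bbaaa => baba => baa => ab => ε
  | abababbaa => aababbaa => bbabbaa => bbbaa => bbab => bb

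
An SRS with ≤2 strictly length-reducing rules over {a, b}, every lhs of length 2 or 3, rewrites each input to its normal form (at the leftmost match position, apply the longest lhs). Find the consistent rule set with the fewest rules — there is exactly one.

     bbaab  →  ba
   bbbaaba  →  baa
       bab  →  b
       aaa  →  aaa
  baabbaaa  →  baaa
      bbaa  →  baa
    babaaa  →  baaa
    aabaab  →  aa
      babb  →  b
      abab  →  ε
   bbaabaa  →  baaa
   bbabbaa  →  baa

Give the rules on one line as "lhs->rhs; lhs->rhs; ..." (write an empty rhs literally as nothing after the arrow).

ab->; bb->b

  | bbaab => baab => ba
  | bbbaaba => bbaaba => baaba => baa
  | bab => b
  | aaa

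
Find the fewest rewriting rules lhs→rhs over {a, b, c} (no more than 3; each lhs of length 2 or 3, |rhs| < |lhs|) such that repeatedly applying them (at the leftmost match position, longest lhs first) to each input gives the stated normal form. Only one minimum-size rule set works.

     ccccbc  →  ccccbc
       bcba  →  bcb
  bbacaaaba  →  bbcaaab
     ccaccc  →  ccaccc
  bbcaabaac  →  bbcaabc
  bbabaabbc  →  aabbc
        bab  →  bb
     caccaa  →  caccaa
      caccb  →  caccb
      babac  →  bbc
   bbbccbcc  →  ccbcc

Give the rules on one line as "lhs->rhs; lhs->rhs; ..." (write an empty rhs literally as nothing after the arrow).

  | ccccbc
  | bcba => bcb
  | bbacaaaba => bbcaaaba => bbcaaab
  | ccaccc

ba->b; bbb->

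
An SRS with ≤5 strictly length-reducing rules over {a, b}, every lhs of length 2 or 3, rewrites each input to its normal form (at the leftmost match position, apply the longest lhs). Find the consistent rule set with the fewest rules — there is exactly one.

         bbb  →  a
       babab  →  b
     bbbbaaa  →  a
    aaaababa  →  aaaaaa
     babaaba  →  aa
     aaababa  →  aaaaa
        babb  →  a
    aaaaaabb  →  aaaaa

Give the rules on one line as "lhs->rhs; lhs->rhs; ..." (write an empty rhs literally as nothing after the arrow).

  | bbb => ab => a
  | babab => baab => b
  | bbbbaaa => abbaaa => baaa => a
  | aaaababa => aaaaaba => aaaaaa

ab->a; abb->b; baa->; bb->a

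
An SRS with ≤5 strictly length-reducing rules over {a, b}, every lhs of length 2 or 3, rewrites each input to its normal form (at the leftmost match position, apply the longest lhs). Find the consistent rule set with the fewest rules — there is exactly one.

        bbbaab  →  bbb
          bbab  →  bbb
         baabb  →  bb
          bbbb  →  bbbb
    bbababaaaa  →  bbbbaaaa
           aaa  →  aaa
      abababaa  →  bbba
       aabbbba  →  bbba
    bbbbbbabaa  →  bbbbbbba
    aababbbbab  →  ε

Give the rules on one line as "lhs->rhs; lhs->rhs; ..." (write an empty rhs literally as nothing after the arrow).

aab->; ab->b; aba->b; abb->a

  | bbbaab => bbb
  | bbab => bbb
  | baabb => bb
  | bbbb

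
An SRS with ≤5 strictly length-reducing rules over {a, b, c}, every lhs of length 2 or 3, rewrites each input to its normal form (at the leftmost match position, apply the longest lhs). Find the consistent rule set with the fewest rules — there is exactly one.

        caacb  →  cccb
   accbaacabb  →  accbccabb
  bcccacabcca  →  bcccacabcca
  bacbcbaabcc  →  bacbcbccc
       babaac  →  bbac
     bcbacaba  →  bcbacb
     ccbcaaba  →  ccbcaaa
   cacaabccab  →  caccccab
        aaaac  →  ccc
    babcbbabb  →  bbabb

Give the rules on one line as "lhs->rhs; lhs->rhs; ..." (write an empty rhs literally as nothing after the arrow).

aab->aa; aac->cc; aba->b; cbb->a

  | caacb => cccb
  | accbaacabb => accbccabb
  | bcccacabcca
  | bacbcbaabcc => bacbcbaacc => bacbcbccc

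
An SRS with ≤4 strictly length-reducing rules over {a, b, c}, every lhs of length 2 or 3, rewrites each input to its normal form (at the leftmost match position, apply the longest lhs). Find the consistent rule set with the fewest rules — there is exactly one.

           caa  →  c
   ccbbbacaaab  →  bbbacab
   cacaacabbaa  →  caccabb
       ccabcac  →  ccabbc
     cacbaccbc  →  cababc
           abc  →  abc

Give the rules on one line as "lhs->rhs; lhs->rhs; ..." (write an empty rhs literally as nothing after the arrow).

aa->; bca->bb; cb->b

  | caa => c
  | ccbbbacaaab => cbbbacaaab => bbbacaaab => bbbacab
  | cacaacabbaa => caccabbaa => caccabb
  | ccabcac => ccabbc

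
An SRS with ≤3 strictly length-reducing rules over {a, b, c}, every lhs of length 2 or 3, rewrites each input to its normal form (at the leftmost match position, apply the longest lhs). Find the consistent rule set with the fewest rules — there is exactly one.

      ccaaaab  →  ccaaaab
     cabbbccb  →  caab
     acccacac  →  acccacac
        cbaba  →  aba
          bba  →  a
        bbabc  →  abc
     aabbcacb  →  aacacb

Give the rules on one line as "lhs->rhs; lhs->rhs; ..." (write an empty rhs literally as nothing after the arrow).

bb->; bcc->a; cba->a

  | ccaaaab
  | cabbbccb => cabccb => caab
  | acccacac
  | cbaba => aba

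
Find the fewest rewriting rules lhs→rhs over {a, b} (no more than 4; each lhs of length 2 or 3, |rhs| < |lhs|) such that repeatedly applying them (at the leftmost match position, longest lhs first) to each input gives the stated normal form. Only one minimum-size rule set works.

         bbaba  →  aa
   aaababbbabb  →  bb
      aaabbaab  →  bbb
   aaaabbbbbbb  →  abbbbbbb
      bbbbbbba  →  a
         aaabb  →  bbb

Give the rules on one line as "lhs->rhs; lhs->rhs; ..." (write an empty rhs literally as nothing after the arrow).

aaa->b; aab->b; ba->a; baa->

  | bbaba => baba => aba => aa
  | aaababbbabb => bbabbbabb => babbbabb => abbbabb => abbabb => ababb => aabb => bb
  | aaabbaab => bbbaab => bbb
  | aaaabbbbbbb => babbbbbbb => abbbbbbb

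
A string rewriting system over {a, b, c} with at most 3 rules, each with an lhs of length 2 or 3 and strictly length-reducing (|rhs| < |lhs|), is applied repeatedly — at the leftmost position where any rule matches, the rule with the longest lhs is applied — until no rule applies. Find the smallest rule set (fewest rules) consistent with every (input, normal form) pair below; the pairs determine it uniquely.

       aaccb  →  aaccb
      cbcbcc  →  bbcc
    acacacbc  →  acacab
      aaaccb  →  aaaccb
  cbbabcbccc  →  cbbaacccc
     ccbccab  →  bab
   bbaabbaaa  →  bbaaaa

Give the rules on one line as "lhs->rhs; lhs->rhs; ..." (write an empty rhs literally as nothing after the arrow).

  | aaccb
  | cbcbcc => bbcc
  | acacacbc => acacab
  | aaaccb

abb->; bcb->ac; cbc->b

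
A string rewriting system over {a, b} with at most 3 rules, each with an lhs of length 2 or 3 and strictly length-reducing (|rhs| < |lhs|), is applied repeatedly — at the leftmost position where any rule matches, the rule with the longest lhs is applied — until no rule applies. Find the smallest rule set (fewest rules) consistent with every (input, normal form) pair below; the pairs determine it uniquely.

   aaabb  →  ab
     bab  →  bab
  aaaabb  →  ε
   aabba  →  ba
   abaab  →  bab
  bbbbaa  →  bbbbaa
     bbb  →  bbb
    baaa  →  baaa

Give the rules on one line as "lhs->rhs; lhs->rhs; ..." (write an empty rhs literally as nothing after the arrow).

  | aaabb => ab
  | bab
  | aaaabb => aab => ε
  | aabba => ba

aab->; aba->b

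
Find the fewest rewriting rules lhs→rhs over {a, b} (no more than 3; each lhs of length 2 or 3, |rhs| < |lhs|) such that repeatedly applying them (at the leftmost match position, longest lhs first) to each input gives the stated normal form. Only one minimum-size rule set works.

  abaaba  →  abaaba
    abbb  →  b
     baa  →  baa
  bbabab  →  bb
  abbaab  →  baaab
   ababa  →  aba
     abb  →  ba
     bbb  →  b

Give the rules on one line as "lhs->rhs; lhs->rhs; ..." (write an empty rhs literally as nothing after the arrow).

  | abaaba
  | abbb => bab => b
  | baa
  | bbabab => bbab => bb

abb->ba; bab->b; bbb->b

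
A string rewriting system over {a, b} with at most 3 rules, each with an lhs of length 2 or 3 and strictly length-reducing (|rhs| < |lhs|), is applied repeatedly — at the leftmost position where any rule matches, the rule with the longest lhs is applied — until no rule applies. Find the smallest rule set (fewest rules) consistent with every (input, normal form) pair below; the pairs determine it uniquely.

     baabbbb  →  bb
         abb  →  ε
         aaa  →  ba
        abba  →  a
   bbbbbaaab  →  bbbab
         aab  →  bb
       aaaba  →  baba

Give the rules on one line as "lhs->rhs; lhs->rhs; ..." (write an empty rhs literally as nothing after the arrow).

aa->b; abb->; baa->a

  | baabbbb => abbbb => bb
  | abb => ε
  | aaa => ba
  | abba => a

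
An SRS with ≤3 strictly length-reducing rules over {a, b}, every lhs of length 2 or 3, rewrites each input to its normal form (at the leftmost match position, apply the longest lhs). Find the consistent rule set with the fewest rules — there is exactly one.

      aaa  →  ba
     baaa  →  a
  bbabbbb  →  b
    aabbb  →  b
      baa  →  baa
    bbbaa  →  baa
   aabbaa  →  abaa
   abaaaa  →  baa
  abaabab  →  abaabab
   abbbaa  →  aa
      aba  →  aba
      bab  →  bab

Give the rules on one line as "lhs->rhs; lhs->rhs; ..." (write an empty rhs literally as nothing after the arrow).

aaa->ba; abb->b; bb->

  | aaa => ba
  | baaa => bba => a
  | bbabbbb => abbbb => bbb => b
  | aabbb => abb => b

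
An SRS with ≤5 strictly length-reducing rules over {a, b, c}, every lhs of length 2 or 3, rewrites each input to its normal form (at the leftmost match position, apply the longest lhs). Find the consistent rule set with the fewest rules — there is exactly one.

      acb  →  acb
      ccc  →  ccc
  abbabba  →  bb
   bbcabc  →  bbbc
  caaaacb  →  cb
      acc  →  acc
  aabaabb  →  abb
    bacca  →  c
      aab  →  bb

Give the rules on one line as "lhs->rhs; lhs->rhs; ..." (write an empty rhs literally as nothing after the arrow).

aa->b; ba->; bab->ab; ca->

  | acb
  | ccc
  | abbabba => ababba => aabba => bbba => bb
  | bbcabc => bbbc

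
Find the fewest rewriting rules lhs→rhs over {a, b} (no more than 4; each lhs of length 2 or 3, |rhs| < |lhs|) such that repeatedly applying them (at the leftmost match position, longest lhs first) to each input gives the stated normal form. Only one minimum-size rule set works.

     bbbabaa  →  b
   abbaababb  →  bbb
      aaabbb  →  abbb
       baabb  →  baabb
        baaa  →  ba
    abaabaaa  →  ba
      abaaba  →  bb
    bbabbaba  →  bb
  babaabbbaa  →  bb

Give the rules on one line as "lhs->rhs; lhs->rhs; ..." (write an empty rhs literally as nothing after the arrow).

aaa->a; aba->b; bba->b

  | bbbabaa => bbbaa => bba => b
  | abbaababb => abababb => bbabb => bbb
  | aaabbb => abbb
  | baabb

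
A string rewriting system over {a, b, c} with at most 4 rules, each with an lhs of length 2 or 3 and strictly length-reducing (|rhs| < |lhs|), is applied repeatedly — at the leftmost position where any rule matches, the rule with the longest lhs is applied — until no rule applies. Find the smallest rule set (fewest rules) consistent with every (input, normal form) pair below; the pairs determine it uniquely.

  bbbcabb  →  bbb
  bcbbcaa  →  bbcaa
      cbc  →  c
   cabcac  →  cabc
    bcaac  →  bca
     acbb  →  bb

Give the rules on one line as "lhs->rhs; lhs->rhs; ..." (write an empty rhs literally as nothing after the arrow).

abb->b; ac->; cb->

  | bbbcabb => bbbcb => bbb
  | bcbbcaa => bbcaa
  | cbc => c
  | cabcac => cabc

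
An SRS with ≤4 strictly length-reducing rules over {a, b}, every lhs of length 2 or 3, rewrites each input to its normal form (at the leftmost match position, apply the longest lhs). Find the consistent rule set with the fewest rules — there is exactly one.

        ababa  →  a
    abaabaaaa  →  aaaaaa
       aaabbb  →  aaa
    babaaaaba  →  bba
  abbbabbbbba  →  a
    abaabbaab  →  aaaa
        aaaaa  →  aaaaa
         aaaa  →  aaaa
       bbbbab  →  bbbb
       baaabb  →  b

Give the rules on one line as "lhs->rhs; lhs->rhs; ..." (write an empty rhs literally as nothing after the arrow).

  | ababa => aba => a
  | abaabaaaa => aabaaaa => aaaaaa
  | aaabbb => aaabb => aaab => aaa
  | babaaaaba => baaaaba => baaba => bba

aab->aa; ab->; abb->ab; baa->b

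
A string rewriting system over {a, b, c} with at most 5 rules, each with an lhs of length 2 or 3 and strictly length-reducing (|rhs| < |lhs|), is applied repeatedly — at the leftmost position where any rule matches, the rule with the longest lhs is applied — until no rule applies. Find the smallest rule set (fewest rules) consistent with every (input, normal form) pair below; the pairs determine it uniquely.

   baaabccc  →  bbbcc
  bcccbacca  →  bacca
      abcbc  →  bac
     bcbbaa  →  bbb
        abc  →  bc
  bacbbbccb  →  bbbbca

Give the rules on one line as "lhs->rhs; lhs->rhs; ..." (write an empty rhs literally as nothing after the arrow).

aa->b; ab->b; cb->a; ccc->cc

  | baaabccc => bbabccc => bbbccc => bbbcc
  | bcccbacca => bccbacca => bcaacca => bcbcca => bacca
  | abcbc => bcbc => bac
  | bcbbaa => babaa => bbaa => bbb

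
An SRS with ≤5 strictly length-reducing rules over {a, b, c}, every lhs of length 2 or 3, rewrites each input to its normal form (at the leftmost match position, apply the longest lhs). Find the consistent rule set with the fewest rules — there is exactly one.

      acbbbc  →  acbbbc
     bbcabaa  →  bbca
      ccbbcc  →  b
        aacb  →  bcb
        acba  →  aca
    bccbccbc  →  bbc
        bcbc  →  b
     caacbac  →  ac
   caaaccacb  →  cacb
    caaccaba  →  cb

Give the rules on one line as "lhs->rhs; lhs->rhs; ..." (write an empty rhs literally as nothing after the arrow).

aa->b; ba->a; cbc->; cc->a

  | acbbbc
  | bbcabaa => bbcaaa => bbcba => bbca
  | ccbbcc => abbcc => abba => aba => aa => b
  | aacb => bcb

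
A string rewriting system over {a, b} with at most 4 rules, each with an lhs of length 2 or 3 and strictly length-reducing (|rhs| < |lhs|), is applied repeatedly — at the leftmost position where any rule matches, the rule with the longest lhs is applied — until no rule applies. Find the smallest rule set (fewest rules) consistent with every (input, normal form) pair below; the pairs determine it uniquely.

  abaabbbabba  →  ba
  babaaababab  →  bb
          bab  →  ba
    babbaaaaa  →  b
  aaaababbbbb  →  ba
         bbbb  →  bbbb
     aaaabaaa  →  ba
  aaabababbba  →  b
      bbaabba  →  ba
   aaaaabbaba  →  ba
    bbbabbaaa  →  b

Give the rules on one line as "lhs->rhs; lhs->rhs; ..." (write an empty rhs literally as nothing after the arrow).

  | abaabbbabba => aaabbbabba => abbbabba => abbabba => ababba => aabba => bba => ba
  | babaaababab => baaaababab => baababab => bbabab => babab => baab => bb
  | bab => ba
  | babbaaaaa => babaaaaa => baaaaaa => baaaa => baa => b

aa->; ab->a; bba->ba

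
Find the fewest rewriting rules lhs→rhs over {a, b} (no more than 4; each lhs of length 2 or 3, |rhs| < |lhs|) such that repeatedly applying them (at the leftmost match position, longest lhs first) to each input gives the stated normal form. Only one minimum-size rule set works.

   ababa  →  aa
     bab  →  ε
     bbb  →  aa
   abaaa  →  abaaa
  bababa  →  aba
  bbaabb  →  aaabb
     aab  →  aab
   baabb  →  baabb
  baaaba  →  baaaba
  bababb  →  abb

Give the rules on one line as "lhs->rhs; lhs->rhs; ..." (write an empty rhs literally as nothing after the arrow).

  | ababa => aa
  | bab => ε
  | bbb => aa
  | abaaa

bab->; bba->aa; bbb->aa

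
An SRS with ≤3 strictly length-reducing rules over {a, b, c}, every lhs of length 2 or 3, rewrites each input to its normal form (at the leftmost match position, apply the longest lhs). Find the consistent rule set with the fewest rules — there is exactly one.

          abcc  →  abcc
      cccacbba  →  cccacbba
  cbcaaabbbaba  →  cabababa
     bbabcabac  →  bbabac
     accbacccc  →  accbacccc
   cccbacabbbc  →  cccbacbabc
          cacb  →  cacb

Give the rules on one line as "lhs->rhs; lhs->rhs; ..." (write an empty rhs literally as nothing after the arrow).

  | abcc
  | cccacbba
  | cbcaaabbbaba => caabbbaba => cabababa
  | bbabcabac => bbabac

abb->ba; bca->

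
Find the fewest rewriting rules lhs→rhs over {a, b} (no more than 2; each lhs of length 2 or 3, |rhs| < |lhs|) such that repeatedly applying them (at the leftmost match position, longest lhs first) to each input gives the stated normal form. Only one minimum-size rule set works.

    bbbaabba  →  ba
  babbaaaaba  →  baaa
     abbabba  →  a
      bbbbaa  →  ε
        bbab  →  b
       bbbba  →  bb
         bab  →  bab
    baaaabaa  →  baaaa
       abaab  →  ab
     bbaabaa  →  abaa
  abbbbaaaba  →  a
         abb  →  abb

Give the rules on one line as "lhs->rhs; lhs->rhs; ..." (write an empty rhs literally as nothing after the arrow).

aab->; bba->

  | bbbaabba => babba => ba
  | babbaaaaba => baaaaba => baaa
  | abbabba => abba => a
  | bbbbaa => bba => ε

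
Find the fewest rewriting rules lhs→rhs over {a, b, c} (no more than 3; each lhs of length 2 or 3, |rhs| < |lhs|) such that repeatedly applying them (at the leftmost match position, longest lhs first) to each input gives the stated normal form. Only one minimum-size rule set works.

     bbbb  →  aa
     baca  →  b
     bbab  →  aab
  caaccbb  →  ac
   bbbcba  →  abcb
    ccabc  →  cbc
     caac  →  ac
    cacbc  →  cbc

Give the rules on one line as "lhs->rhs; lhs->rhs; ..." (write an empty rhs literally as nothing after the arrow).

ba->b; bb->a; ca->

  | bbbb => abb => aa
  | baca => bca => b
  | bbab => aab
  | caaccbb => accbb => acca => ac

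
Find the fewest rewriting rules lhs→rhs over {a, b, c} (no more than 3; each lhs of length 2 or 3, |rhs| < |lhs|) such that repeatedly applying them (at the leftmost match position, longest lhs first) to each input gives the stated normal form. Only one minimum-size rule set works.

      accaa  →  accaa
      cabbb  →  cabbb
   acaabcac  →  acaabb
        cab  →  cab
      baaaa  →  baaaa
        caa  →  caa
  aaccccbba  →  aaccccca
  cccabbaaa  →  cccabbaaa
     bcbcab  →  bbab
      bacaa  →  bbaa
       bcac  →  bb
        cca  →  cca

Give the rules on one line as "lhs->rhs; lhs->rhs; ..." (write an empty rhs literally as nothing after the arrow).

bac->bb; bc->b; cbb->cc

  | accaa
  | cabbb
  | acaabcac => acaabac => acaabb
  | cab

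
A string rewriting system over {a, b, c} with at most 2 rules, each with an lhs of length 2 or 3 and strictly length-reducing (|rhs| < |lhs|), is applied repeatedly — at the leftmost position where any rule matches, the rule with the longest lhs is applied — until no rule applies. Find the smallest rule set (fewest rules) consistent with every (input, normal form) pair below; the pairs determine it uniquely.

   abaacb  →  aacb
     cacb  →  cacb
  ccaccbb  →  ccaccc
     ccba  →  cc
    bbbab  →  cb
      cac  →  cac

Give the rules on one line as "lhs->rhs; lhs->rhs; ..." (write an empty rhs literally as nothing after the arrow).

ba->; bb->c

  | abaacb => aacb
  | cacb
  | ccaccbb => ccaccc
  | ccba => cc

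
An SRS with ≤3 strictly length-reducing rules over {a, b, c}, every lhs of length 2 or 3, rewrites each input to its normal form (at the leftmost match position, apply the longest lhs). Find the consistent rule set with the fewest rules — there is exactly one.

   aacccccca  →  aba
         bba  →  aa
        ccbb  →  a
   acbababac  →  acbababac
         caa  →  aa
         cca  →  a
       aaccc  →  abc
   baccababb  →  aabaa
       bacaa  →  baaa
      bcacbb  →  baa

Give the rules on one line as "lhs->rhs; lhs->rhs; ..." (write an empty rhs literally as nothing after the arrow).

acc->b; bb->a; ca->a

  | aacccccca => abcccca => abccca => abcca => abca => aba
  | bba => aa
  | ccbb => cca => ca => a
  | acbababac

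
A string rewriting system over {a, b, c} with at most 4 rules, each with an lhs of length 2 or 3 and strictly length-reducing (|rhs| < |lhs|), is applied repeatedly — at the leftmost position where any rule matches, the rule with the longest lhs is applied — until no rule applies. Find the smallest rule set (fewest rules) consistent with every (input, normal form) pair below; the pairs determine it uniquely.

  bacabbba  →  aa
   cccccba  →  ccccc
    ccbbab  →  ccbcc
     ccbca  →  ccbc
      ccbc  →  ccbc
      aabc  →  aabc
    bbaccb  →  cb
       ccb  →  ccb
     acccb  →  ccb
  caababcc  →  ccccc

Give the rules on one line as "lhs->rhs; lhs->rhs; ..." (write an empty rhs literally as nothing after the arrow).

  | bacabbba => acabbba => abbba => abba => aba => aa
  | cccccba => ccccca => ccccc
  | ccbbab => ccbcc
  | ccbca => ccbc

ac->; ba->a; bab->cc; ca->c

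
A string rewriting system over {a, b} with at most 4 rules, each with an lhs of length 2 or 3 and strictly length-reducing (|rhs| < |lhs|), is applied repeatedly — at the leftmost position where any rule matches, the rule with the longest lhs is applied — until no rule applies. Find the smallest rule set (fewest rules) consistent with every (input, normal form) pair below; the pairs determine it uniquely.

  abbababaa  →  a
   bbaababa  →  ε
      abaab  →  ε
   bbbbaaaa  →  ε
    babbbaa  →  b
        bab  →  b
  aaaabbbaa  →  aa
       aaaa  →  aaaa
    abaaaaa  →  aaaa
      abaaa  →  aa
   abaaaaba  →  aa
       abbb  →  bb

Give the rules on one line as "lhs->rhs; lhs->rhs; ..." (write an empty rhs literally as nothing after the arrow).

  | abbababaa => bababaa => babaa => baa => a
  | bbaababa => bababa => baba => ba => ε
  | abaab => ab => ε
  | bbbbaaaa => bbbaaa => bbaa => ba => ε

ab->; aba->; ba->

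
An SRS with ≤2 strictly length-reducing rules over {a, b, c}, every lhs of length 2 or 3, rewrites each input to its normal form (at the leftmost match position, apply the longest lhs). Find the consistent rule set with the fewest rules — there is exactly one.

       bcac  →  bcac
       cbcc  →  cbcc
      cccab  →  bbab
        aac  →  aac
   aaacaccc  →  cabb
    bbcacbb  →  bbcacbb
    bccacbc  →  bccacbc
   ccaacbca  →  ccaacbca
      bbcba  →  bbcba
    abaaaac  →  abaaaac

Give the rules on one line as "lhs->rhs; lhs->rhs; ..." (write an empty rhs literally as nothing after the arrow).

aca->ca; ccc->bb

  | bcac
  | cbcc
  | cccab => bbab
  | aac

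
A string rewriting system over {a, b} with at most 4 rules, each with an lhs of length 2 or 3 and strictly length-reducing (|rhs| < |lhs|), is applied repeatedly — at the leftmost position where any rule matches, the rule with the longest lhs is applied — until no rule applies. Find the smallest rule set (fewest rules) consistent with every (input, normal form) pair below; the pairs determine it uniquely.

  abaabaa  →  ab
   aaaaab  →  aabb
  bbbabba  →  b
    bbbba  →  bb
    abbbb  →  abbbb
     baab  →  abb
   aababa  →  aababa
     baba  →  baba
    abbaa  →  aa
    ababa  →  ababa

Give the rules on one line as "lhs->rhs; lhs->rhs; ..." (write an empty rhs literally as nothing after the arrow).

aaa->ab; baa->ab; bba->

  | abaabaa => aabbaa => aaa => ab
  | aaaaab => abaab => aabb
  | bbbabba => bbba => b
  | bbbba => bb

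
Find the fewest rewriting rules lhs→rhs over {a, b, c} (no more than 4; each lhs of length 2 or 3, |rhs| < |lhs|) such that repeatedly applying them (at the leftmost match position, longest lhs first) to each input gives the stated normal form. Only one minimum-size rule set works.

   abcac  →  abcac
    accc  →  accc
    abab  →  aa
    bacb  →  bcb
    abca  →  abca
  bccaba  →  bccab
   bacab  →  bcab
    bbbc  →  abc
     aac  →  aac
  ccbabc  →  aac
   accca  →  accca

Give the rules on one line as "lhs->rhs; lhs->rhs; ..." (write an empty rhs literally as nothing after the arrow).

  | abcac
  | accc
  | abab => abb => aa
  | bacb => bcb

ba->b; bb->a; ccb->ab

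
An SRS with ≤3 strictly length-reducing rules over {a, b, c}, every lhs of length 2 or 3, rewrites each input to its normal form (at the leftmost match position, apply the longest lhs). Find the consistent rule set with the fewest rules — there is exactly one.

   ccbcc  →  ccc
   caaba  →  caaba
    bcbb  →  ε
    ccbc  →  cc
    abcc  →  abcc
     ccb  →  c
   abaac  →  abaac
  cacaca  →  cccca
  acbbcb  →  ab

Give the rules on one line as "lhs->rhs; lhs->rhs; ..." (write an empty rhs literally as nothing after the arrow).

  | ccbcc => ccc
  | caaba
  | bcbb => bb => ε
  | ccbc => cc

aca->cc; bb->; cb->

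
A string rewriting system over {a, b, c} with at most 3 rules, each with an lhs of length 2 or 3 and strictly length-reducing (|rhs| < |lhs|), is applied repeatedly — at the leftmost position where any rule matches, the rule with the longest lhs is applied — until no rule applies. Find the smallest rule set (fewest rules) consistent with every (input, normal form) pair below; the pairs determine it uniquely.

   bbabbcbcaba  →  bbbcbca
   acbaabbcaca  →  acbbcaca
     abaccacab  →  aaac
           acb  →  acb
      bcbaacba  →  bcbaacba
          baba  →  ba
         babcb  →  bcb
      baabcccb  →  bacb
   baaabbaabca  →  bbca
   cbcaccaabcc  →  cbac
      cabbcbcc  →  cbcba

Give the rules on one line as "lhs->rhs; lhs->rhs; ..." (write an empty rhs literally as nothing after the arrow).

aab->ab; ab->; cc->a

  | bbabbcbcaba => bbbcbcaba => bbbcbca
  | acbaabbcaca => acbabbcaca => acbbcaca
  | abaccacab => accacab => aaacab => aaac
  | acb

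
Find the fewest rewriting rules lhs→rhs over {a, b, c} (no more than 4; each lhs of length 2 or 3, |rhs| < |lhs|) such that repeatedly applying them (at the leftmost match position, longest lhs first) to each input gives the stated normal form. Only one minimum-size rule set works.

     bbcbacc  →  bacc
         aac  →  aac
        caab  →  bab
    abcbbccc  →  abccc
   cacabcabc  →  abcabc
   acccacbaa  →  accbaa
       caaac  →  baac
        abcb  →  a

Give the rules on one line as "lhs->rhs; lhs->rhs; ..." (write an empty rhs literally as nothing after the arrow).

  | bbcbacc => bacc
  | aac
  | caab => bab
  | abcbbccc => abccc

bcb->; caa->ba; cac->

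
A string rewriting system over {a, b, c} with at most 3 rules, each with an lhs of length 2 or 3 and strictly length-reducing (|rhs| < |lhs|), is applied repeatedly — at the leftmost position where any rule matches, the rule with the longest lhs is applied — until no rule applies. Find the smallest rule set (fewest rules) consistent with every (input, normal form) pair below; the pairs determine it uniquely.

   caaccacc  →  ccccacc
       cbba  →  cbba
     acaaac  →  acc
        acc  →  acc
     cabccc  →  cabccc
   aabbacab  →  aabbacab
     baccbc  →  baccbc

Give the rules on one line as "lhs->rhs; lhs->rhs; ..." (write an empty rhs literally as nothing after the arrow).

  | caaccacc => ccccacc
  | cbba
  | acaaac => acc
  | acc

aaa->; aac->cc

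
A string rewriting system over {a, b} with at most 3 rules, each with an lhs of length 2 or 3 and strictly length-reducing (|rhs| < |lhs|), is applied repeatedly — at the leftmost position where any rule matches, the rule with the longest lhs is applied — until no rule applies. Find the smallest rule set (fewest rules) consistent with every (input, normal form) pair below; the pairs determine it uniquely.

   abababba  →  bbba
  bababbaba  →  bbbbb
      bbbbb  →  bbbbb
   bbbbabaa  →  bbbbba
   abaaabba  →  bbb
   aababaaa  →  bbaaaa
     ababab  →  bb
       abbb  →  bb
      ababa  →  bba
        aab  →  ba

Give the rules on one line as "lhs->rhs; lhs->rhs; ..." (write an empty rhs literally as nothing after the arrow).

  | abababba => bbabba => bbba
  | bababbaba => bbbbaba => bbbbb
  | bbbbb
  | bbbbabaa => bbbbba

aab->ba; ab->; aba->b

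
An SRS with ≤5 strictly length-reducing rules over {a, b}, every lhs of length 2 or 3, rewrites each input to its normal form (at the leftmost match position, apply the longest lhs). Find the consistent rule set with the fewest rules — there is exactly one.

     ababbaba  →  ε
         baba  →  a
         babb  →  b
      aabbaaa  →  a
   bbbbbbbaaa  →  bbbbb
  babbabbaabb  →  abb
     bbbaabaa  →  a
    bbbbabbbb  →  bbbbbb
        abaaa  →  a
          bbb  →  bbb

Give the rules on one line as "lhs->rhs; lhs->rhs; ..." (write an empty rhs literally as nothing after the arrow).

aa->; ba->b; baa->a; bab->

  | ababbaba => ababa => aa => ε
  | baba => a
  | babb => b
  | aabbaaa => bbaaa => baa => a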